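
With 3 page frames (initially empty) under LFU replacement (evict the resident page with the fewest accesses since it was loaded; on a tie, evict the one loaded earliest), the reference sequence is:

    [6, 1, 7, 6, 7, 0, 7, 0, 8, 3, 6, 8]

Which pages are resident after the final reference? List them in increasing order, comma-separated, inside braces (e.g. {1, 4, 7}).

6: miss, frames {6}
1: miss, frames {6,1}
7: miss, frames {6,1,7}
6: hit
7: hit
0: miss, evict 1, frames {6,7,0}
7: hit
0: hit
8: miss, evict 6, frames {7,0,8}
3: miss, evict 8, frames {7,0,3}
6: miss, evict 3, frames {7,0,6}
8: miss, evict 6, frames {7,0,8}

{0, 7, 8}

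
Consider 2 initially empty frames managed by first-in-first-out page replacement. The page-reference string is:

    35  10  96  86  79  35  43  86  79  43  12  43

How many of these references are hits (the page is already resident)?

1

35 -> miss, frames {35}
10 -> miss, frames {35,10}
96 -> miss, evict 35, frames {10,96}
86 -> miss, evict 10, frames {96,86}
79 -> miss, evict 96, frames {86,79}
35 -> miss, evict 86, frames {79,35}
43 -> miss, evict 79, frames {35,43}
86 -> miss, evict 35, frames {43,86}
79 -> miss, evict 43, frames {86,79}
43 -> miss, evict 86, frames {79,43}
12 -> miss, evict 79, frames {43,12}
43 -> hit
Hits: 1.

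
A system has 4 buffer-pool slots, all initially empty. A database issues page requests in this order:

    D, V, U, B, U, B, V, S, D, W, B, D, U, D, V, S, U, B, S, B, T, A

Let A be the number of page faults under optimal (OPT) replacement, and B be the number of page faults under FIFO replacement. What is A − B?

Under OPT: F F F F . . . F . F . . . . F F . . . . F F → 10 faults.
Under FIFO: F F F F . . . F F F . . F . F F . F . . F F → 13 faults.
A − B = 10 − 13 = -3.

-3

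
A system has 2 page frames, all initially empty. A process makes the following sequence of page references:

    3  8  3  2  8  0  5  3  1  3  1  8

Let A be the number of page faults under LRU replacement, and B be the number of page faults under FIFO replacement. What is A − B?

Under LRU: F F . F F F F F F . . F → 9 faults.
Under FIFO: F F . F . F F F F . . F → 8 faults.
A − B = 9 − 8 = 1.

1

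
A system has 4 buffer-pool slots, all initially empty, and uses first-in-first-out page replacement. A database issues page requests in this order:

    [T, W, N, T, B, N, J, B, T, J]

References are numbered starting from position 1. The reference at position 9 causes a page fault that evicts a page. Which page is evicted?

pos 1: T: miss, frames (T)
pos 2: W: miss, frames (T W)
pos 3: N: miss, frames (T W N)
pos 4: T: hit
pos 5: B: miss, frames (T W N B)
pos 6: N: hit
pos 7: J: miss, evict T, frames (W N B J)
pos 8: B: hit
pos 9: T: miss, evict W, frames (N B J T)
At position 9, page W is evicted.

W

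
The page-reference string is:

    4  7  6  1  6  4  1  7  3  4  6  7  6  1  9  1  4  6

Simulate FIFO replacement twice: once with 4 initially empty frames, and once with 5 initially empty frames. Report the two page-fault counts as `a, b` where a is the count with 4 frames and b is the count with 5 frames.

4 frames: F F F F . . . . F F . F F F F . F . → 11 faults.
5 frames: F F F F . . . . F . . . . . F . F . → 7 faults.
7 < 11: adding a frame reduced faults, as is typical.

11, 7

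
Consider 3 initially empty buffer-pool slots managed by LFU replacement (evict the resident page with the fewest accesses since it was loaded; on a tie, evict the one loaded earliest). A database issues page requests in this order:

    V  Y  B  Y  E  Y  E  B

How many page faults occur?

4

V: fault, frames (V)
Y: fault, frames (V Y)
B: fault, frames (V Y B)
Y: hit
E: fault, evict V, frames (Y B E)
Y: hit
E: hit
B: hit
Page faults: 4.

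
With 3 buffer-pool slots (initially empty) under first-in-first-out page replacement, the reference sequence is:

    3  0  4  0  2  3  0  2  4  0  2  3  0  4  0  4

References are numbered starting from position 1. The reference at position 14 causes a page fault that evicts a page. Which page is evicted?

pos 1: 3 → fault, frames (3)
pos 2: 0 → fault, frames (3 0)
pos 3: 4 → fault, frames (3 0 4)
pos 4: 0 → hit
pos 5: 2 → fault, evict 3, frames (0 4 2)
pos 6: 3 → fault, evict 0, frames (4 2 3)
pos 7: 0 → fault, evict 4, frames (2 3 0)
pos 8: 2 → hit
pos 9: 4 → fault, evict 2, frames (3 0 4)
pos 10: 0 → hit
pos 11: 2 → fault, evict 3, frames (0 4 2)
pos 12: 3 → fault, evict 0, frames (4 2 3)
pos 13: 0 → fault, evict 4, frames (2 3 0)
pos 14: 4 → fault, evict 2, frames (3 0 4)
At position 14, page 2 is evicted.

2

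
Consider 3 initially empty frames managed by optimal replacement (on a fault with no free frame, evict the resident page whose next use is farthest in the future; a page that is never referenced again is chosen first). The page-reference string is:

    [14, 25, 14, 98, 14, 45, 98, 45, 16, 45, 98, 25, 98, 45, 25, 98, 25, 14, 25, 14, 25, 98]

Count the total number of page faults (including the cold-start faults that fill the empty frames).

14 → fault, frames [14]
25 → fault, frames [14, 25]
14 → hit
98 → fault, frames [14, 25, 98]
14 → hit
45 → fault, evict 14, frames [25, 98, 45]
98 → hit
45 → hit
16 → fault, evict 25, frames [98, 45, 16]
45 → hit
98 → hit
25 → fault, evict 16, frames [98, 45, 25]
98 → hit
45 → hit
25 → hit
98 → hit
25 → hit
14 → fault, evict 45, frames [98, 25, 14]
25 → hit
14 → hit
25 → hit
98 → hit
Page faults: 7.

7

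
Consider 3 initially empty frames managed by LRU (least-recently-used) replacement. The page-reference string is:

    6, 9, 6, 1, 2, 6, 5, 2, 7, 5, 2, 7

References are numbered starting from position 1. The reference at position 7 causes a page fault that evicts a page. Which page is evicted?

1

pos 1: 6 → fault, frames {6}
pos 2: 9 → fault, frames {6,9}
pos 3: 6 → hit
pos 4: 1 → fault, frames {9,6,1}
pos 5: 2 → fault, evict 9, frames {6,1,2}
pos 6: 6 → hit
pos 7: 5 → fault, evict 1, frames {2,6,5}
At position 7, page 1 is evicted.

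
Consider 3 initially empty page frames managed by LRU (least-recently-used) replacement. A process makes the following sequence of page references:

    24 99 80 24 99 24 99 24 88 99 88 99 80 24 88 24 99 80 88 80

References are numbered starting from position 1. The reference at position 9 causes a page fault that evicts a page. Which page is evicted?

pos 1: 24: miss, frames {24}
pos 2: 99: miss, frames {24,99}
pos 3: 80: miss, frames {24,99,80}
pos 4: 24: hit
pos 5: 99: hit
pos 6: 24: hit
pos 7: 99: hit
pos 8: 24: hit
pos 9: 88: miss, evict 80, frames {99,24,88}
At position 9, page 80 is evicted.

80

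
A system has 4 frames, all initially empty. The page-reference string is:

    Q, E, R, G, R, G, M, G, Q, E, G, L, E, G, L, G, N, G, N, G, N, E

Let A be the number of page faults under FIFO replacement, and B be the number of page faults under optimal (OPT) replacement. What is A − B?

Under FIFO: F F F F . . F . F F . F . F . . F . . . . . → 10 faults.
Under OPT: F F F F . . F . . . . F . . . . F . . . . . → 7 faults.
A − B = 10 − 7 = 3.

3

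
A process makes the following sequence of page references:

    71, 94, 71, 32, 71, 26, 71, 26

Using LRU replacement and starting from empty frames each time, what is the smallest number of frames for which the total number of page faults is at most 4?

2

f=1: 8 faults
f=2: 4 faults
f=3: 4 faults
f=4: 4 faults
Smallest f with faults ≤ 4 is 2.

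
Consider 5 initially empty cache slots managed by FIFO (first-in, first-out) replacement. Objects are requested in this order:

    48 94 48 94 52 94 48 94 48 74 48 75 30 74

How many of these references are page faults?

6

48 → fault, frames [48]
94 → fault, frames [48, 94]
48 → hit
94 → hit
52 → fault, frames [48, 94, 52]
94 → hit
48 → hit
94 → hit
48 → hit
74 → fault, frames [48, 94, 52, 74]
48 → hit
75 → fault, frames [48, 94, 52, 74, 75]
30 → fault, evict 48, frames [94, 52, 74, 75, 30]
74 → hit
Page faults: 6.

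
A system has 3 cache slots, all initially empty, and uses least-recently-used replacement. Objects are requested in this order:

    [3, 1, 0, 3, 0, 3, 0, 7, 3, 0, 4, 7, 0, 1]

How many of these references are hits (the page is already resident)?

7

3: fault, frames (3)
1: fault, frames (3 1)
0: fault, frames (3 1 0)
3: hit
0: hit
3: hit
0: hit
7: fault, evict 1, frames (3 0 7)
3: hit
0: hit
4: fault, evict 7, frames (3 0 4)
7: fault, evict 3, frames (0 4 7)
0: hit
1: fault, evict 4, frames (7 0 1)
Hits: 7.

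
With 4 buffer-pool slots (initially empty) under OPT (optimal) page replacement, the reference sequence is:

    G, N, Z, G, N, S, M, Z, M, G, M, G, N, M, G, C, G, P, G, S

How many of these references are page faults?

8

G: fault, frames [G]
N: fault, frames [G, N]
Z: fault, frames [G, N, Z]
G: hit
N: hit
S: fault, frames [G, N, Z, S]
M: fault, evict S, frames [G, N, Z, M]
Z: hit
M: hit
G: hit
M: hit
G: hit
N: hit
M: hit
G: hit
C: fault, evict M, frames [G, N, Z, C]
G: hit
P: fault, evict C, frames [G, N, Z, P]
G: hit
S: fault, evict P, frames [G, N, Z, S]
Page faults: 8.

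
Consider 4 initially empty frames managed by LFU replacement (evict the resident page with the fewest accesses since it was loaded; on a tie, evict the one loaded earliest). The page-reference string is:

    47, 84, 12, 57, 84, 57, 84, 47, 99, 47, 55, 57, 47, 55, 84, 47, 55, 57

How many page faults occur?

47 → miss, frames {47}
84 → miss, frames {47,84}
12 → miss, frames {47,84,12}
57 → miss, frames {47,84,12,57}
84 → hit
57 → hit
84 → hit
47 → hit
99 → miss, evict 12, frames {47,84,57,99}
47 → hit
55 → miss, evict 99, frames {47,84,57,55}
57 → hit
47 → hit
55 → hit
84 → hit
47 → hit
55 → hit
57 → hit
Page faults: 6.

6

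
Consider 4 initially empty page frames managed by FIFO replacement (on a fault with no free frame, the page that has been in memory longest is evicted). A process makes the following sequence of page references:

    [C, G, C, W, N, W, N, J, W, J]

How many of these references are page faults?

C → miss, frames (C)
G → miss, frames (C G)
C → hit
W → miss, frames (C G W)
N → miss, frames (C G W N)
W → hit
N → hit
J → miss, evict C, frames (G W N J)
W → hit
J → hit
Page faults: 5.

5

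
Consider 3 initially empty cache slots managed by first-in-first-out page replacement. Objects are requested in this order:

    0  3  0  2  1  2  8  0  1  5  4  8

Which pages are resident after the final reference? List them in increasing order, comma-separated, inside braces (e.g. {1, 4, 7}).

{4, 5, 8}

0: fault, frames (0)
3: fault, frames (0 3)
0: hit
2: fault, frames (0 3 2)
1: fault, evict 0, frames (3 2 1)
2: hit
8: fault, evict 3, frames (2 1 8)
0: fault, evict 2, frames (1 8 0)
1: hit
5: fault, evict 1, frames (8 0 5)
4: fault, evict 8, frames (0 5 4)
8: fault, evict 0, frames (5 4 8)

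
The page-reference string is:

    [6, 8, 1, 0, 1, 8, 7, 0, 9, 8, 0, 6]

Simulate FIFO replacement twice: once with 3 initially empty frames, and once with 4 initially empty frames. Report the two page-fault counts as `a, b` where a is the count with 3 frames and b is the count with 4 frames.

3 frames: F F F F . . F . F F F F → 9 faults.
4 frames: F F F F . . F . F F . F → 8 faults.
8 < 9: adding a frame reduced faults, as is typical.

9, 8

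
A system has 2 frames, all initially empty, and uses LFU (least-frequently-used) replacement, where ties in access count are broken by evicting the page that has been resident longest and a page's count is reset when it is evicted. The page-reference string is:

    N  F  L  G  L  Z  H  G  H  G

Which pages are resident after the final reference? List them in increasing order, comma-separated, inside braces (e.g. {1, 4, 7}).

{G, L}

N → miss, frames (N)
F → miss, frames (N F)
L → miss, evict N, frames (F L)
G → miss, evict F, frames (L G)
L → hit
Z → miss, evict G, frames (L Z)
H → miss, evict Z, frames (L H)
G → miss, evict H, frames (L G)
H → miss, evict G, frames (L H)
G → miss, evict H, frames (L G)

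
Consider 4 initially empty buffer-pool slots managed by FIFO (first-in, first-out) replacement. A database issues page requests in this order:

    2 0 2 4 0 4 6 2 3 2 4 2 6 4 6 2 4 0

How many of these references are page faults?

2 → miss, frames [2]
0 → miss, frames [2, 0]
2 → hit
4 → miss, frames [2, 0, 4]
0 → hit
4 → hit
6 → miss, frames [2, 0, 4, 6]
2 → hit
3 → miss, evict 2, frames [0, 4, 6, 3]
2 → miss, evict 0, frames [4, 6, 3, 2]
4 → hit
2 → hit
6 → hit
4 → hit
6 → hit
2 → hit
4 → hit
0 → miss, evict 4, frames [6, 3, 2, 0]
Page faults: 7.

7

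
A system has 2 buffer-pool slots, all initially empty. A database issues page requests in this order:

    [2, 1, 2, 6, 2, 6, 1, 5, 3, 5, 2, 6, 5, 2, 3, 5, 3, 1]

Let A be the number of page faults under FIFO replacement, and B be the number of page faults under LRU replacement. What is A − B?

Under FIFO: F F . F F . F F F . F F F F F F . F → 14 faults.
Under LRU: F F . F . . F F F . F F F F F F . F → 13 faults.
A − B = 14 − 13 = 1.

1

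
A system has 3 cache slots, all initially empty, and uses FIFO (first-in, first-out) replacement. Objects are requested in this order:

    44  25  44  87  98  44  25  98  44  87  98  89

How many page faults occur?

44: miss, frames {44}
25: miss, frames {44,25}
44: hit
87: miss, frames {44,25,87}
98: miss, evict 44, frames {25,87,98}
44: miss, evict 25, frames {87,98,44}
25: miss, evict 87, frames {98,44,25}
98: hit
44: hit
87: miss, evict 98, frames {44,25,87}
98: miss, evict 44, frames {25,87,98}
89: miss, evict 25, frames {87,98,89}
Page faults: 9.

9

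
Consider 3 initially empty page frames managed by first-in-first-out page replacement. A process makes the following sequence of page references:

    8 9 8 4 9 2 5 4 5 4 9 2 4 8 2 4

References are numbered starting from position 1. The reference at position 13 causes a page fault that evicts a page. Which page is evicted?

pos 1: 8: miss, frames (8)
pos 2: 9: miss, frames (8 9)
pos 3: 8: hit
pos 4: 4: miss, frames (8 9 4)
pos 5: 9: hit
pos 6: 2: miss, evict 8, frames (9 4 2)
pos 7: 5: miss, evict 9, frames (4 2 5)
pos 8: 4: hit
pos 9: 5: hit
pos 10: 4: hit
pos 11: 9: miss, evict 4, frames (2 5 9)
pos 12: 2: hit
pos 13: 4: miss, evict 2, frames (5 9 4)
At position 13, page 2 is evicted.

2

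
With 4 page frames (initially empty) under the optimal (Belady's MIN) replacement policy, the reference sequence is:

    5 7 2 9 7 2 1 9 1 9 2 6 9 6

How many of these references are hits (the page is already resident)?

5 -> fault, frames (5)
7 -> fault, frames (5 7)
2 -> fault, frames (5 7 2)
9 -> fault, frames (5 7 2 9)
7 -> hit
2 -> hit
1 -> fault, evict 7, frames (5 2 9 1)
9 -> hit
1 -> hit
9 -> hit
2 -> hit
6 -> fault, evict 1, frames (5 2 9 6)
9 -> hit
6 -> hit
Hits: 8.

8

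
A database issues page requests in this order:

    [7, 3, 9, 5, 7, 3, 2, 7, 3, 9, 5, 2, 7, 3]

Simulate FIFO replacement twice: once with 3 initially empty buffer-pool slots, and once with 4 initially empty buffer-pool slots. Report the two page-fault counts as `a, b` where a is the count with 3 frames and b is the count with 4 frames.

11, 12

3 frames: F F F F F F F . . F F . F F → 11 faults.
4 frames: F F F F . . F F F F F F F F → 12 faults.
12 > 11: adding a frame increased faults — Belady's anomaly.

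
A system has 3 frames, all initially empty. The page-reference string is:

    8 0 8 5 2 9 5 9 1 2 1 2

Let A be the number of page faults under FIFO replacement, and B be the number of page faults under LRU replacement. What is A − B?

-1

Under FIFO: F F . F F F . . F . . . → 6 faults.
Under LRU: F F . F F F . . F F . . → 7 faults.
A − B = 6 − 7 = -1.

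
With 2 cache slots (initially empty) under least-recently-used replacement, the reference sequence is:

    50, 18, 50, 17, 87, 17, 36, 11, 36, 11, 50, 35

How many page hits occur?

50: fault, frames {50}
18: fault, frames {50,18}
50: hit
17: fault, evict 18, frames {50,17}
87: fault, evict 50, frames {17,87}
17: hit
36: fault, evict 87, frames {17,36}
11: fault, evict 17, frames {36,11}
36: hit
11: hit
50: fault, evict 36, frames {11,50}
35: fault, evict 11, frames {50,35}
Hits: 4.

4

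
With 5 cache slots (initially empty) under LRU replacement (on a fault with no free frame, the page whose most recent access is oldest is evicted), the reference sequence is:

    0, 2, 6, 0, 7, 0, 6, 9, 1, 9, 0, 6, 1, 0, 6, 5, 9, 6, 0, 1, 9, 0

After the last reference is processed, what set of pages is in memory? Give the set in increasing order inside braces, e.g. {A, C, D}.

0: fault, frames (0)
2: fault, frames (0 2)
6: fault, frames (0 2 6)
0: hit
7: fault, frames (2 6 0 7)
0: hit
6: hit
9: fault, frames (2 7 0 6 9)
1: fault, evict 2, frames (7 0 6 9 1)
9: hit
0: hit
6: hit
1: hit
0: hit
6: hit
5: fault, evict 7, frames (9 1 0 6 5)
9: hit
6: hit
0: hit
1: hit
9: hit
0: hit

{0, 1, 5, 6, 9}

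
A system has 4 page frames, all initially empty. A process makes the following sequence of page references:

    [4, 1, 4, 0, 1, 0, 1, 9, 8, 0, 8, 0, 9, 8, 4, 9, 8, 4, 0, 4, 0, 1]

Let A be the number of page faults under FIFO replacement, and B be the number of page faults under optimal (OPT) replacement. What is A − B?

Under FIFO: F F . F . . . F F . . . . . F . . . . . . F → 7 faults.
Under OPT: F F . F . . . F F . . . . . . . . . . . . F → 6 faults.
A − B = 7 − 6 = 1.

1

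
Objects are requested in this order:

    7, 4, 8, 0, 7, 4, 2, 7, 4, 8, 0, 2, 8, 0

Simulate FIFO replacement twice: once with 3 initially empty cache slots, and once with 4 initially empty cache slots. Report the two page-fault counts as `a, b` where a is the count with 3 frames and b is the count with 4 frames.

9, 10

3 frames: F F F F F F F . . F F . . . → 9 faults.
4 frames: F F F F . . F F F F F F . . → 10 faults.
10 > 9: adding a frame increased faults — Belady's anomaly.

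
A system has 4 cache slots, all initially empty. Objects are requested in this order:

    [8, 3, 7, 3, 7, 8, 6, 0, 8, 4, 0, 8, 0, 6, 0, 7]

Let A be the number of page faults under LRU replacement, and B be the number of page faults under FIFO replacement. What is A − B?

Under LRU: F F F . . . F F . F . . . . . F → 7 faults.
Under FIFO: F F F . . . F F F F . . . . . F → 8 faults.
A − B = 7 − 8 = -1.

-1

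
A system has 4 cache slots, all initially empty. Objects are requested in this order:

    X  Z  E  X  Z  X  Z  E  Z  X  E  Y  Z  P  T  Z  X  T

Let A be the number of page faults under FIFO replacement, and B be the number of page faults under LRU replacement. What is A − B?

Under FIFO: F F F . . . . . . . . F . F F F F . → 8 faults.
Under LRU: F F F . . . . . . . . F . F F . F . → 7 faults.
A − B = 8 − 7 = 1.

1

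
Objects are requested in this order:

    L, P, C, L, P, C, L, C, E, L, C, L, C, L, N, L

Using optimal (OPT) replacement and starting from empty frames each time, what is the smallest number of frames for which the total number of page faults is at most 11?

2

f=1: 16 faults
f=2: 8 faults
f=3: 5 faults
f=4: 5 faults
f=5: 5 faults
Smallest f with faults ≤ 11 is 2.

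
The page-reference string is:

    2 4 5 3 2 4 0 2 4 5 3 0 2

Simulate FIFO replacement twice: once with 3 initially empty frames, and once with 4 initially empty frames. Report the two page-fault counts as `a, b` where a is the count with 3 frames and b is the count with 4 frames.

10, 11

3 frames: F F F F F F F . . F F . F → 10 faults.
4 frames: F F F F . . F F F F F F F → 11 faults.
11 > 10: adding a frame increased faults — Belady's anomaly.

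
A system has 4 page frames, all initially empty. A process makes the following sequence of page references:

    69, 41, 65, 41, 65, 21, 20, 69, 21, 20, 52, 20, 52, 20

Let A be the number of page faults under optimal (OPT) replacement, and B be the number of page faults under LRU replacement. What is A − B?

Under OPT: F F F . . F F . . . F . . . → 6 faults.
Under LRU: F F F . . F F F . . F . . . → 7 faults.
A − B = 6 − 7 = -1.

-1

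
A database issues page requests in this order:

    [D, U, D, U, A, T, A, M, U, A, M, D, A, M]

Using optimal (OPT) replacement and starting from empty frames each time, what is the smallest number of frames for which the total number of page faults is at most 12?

f=1: 14 faults
f=2: 9 faults
f=3: 6 faults
f=4: 5 faults
f=5: 5 faults
Smallest f with faults ≤ 12 is 2.

2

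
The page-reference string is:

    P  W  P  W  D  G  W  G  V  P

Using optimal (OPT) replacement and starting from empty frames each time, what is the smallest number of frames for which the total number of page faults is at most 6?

2

f=1: 10 faults
f=2: 6 faults
f=3: 5 faults
f=4: 5 faults
f=5: 5 faults
Smallest f with faults ≤ 6 is 2.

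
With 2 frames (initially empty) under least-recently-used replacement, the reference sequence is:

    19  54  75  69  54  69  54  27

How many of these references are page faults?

6

19 -> fault, frames (19)
54 -> fault, frames (19 54)
75 -> fault, evict 19, frames (54 75)
69 -> fault, evict 54, frames (75 69)
54 -> fault, evict 75, frames (69 54)
69 -> hit
54 -> hit
27 -> fault, evict 69, frames (54 27)
Page faults: 6.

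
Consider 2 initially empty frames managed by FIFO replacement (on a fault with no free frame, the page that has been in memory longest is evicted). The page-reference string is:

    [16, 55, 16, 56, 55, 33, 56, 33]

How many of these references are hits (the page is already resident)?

16 → miss, frames (16)
55 → miss, frames (16 55)
16 → hit
56 → miss, evict 16, frames (55 56)
55 → hit
33 → miss, evict 55, frames (56 33)
56 → hit
33 → hit
Hits: 4.

4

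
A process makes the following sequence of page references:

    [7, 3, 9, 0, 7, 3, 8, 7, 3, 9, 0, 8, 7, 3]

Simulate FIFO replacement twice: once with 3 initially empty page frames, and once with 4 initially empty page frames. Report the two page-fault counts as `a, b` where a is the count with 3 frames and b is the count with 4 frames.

3 frames: F F F F F F F . . F F . F F → 11 faults.
4 frames: F F F F . . F F F F F F F F → 12 faults.
12 > 11: adding a frame increased faults — Belady's anomaly.

11, 12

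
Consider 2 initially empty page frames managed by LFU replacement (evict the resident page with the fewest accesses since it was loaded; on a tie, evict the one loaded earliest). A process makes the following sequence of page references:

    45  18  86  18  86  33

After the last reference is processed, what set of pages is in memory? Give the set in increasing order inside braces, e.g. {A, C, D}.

45 → fault, frames {45}
18 → fault, frames {45,18}
86 → fault, evict 45, frames {18,86}
18 → hit
86 → hit
33 → fault, evict 18, frames {86,33}

{33, 86}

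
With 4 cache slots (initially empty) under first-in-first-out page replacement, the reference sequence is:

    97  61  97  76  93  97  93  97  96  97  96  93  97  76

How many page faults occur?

6

97 -> miss, frames {97}
61 -> miss, frames {97,61}
97 -> hit
76 -> miss, frames {97,61,76}
93 -> miss, frames {97,61,76,93}
97 -> hit
93 -> hit
97 -> hit
96 -> miss, evict 97, frames {61,76,93,96}
97 -> miss, evict 61, frames {76,93,96,97}
96 -> hit
93 -> hit
97 -> hit
76 -> hit
Page faults: 6.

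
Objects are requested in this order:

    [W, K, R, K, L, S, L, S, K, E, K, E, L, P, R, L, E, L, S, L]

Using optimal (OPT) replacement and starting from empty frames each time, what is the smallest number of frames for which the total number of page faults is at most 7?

5

f=1: 20 faults
f=2: 12 faults
f=3: 9 faults
f=4: 8 faults
f=5: 7 faults
f=6: 7 faults
f=7: 7 faults
Smallest f with faults ≤ 7 is 5.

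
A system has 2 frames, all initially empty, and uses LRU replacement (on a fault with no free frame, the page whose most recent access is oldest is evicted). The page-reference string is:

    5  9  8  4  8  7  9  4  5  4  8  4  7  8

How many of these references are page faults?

5 → miss, frames (5)
9 → miss, frames (5 9)
8 → miss, evict 5, frames (9 8)
4 → miss, evict 9, frames (8 4)
8 → hit
7 → miss, evict 4, frames (8 7)
9 → miss, evict 8, frames (7 9)
4 → miss, evict 7, frames (9 4)
5 → miss, evict 9, frames (4 5)
4 → hit
8 → miss, evict 5, frames (4 8)
4 → hit
7 → miss, evict 8, frames (4 7)
8 → miss, evict 4, frames (7 8)
Page faults: 11.

11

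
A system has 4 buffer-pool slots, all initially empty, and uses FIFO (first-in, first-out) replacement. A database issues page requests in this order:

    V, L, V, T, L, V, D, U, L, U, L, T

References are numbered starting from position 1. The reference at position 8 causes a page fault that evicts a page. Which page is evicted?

V

pos 1: V -> fault, frames {V}
pos 2: L -> fault, frames {V,L}
pos 3: V -> hit
pos 4: T -> fault, frames {V,L,T}
pos 5: L -> hit
pos 6: V -> hit
pos 7: D -> fault, frames {V,L,T,D}
pos 8: U -> fault, evict V, frames {L,T,D,U}
At position 8, page V is evicted.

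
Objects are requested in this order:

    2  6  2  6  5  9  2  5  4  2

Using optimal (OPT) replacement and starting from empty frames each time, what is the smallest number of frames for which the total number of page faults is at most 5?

f=1: 10 faults
f=2: 6 faults
f=3: 5 faults
f=4: 5 faults
f=5: 5 faults
Smallest f with faults ≤ 5 is 3.

3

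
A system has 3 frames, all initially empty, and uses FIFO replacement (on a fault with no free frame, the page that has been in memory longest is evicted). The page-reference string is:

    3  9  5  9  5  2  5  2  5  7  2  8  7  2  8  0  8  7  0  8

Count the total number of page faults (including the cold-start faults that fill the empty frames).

7

3 → fault, frames [3]
9 → fault, frames [3, 9]
5 → fault, frames [3, 9, 5]
9 → hit
5 → hit
2 → fault, evict 3, frames [9, 5, 2]
5 → hit
2 → hit
5 → hit
7 → fault, evict 9, frames [5, 2, 7]
2 → hit
8 → fault, evict 5, frames [2, 7, 8]
7 → hit
2 → hit
8 → hit
0 → fault, evict 2, frames [7, 8, 0]
8 → hit
7 → hit
0 → hit
8 → hit
Page faults: 7.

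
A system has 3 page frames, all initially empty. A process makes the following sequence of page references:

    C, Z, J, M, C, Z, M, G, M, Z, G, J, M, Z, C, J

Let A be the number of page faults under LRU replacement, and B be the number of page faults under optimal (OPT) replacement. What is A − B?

Under LRU: F F F F F F . F . . . F F F F F → 12 faults.
Under OPT: F F F F . . . F . . . F . . F . → 7 faults.
A − B = 12 − 7 = 5.

5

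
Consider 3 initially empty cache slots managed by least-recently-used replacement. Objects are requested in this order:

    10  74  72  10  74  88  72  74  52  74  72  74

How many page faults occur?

6

10 -> miss, frames (10)
74 -> miss, frames (10 74)
72 -> miss, frames (10 74 72)
10 -> hit
74 -> hit
88 -> miss, evict 72, frames (10 74 88)
72 -> miss, evict 10, frames (74 88 72)
74 -> hit
52 -> miss, evict 88, frames (72 74 52)
74 -> hit
72 -> hit
74 -> hit
Page faults: 6.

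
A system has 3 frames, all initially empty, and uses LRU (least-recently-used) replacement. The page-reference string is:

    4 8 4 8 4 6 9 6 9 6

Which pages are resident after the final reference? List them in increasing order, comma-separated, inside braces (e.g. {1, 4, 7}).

4: fault, frames {4}
8: fault, frames {4,8}
4: hit
8: hit
4: hit
6: fault, frames {8,4,6}
9: fault, evict 8, frames {4,6,9}
6: hit
9: hit
6: hit

{4, 6, 9}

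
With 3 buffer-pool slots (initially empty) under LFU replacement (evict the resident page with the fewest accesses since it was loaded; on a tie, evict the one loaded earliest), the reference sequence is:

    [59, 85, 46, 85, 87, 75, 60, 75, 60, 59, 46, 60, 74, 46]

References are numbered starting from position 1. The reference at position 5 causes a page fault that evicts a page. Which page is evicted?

59

pos 1: 59 -> fault, frames {59}
pos 2: 85 -> fault, frames {59,85}
pos 3: 46 -> fault, frames {59,85,46}
pos 4: 85 -> hit
pos 5: 87 -> fault, evict 59, frames {85,46,87}
At position 5, page 59 is evicted.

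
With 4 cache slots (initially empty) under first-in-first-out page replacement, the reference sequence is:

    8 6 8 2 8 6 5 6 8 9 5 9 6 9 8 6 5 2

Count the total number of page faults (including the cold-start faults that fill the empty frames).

8 → fault, frames (8)
6 → fault, frames (8 6)
8 → hit
2 → fault, frames (8 6 2)
8 → hit
6 → hit
5 → fault, frames (8 6 2 5)
6 → hit
8 → hit
9 → fault, evict 8, frames (6 2 5 9)
5 → hit
9 → hit
6 → hit
9 → hit
8 → fault, evict 6, frames (2 5 9 8)
6 → fault, evict 2, frames (5 9 8 6)
5 → hit
2 → fault, evict 5, frames (9 8 6 2)
Page faults: 8.

8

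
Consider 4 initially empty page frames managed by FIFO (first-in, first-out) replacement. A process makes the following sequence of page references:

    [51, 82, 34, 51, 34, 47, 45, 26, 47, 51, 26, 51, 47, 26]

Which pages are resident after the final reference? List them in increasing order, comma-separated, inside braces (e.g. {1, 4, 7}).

51: fault, frames {51}
82: fault, frames {51,82}
34: fault, frames {51,82,34}
51: hit
34: hit
47: fault, frames {51,82,34,47}
45: fault, evict 51, frames {82,34,47,45}
26: fault, evict 82, frames {34,47,45,26}
47: hit
51: fault, evict 34, frames {47,45,26,51}
26: hit
51: hit
47: hit
26: hit

{26, 45, 47, 51}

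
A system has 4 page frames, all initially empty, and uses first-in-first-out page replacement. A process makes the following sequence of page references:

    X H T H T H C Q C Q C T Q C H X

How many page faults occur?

6

X: fault, frames (X)
H: fault, frames (X H)
T: fault, frames (X H T)
H: hit
T: hit
H: hit
C: fault, frames (X H T C)
Q: fault, evict X, frames (H T C Q)
C: hit
Q: hit
C: hit
T: hit
Q: hit
C: hit
H: hit
X: fault, evict H, frames (T C Q X)
Page faults: 6.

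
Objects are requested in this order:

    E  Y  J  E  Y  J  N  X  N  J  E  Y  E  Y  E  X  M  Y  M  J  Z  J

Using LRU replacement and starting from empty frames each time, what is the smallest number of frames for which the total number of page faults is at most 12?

f=1: 22 faults
f=2: 16 faults
f=3: 12 faults
f=4: 11 faults
f=5: 7 faults
f=6: 7 faults
f=7: 7 faults
Smallest f with faults ≤ 12 is 3.

3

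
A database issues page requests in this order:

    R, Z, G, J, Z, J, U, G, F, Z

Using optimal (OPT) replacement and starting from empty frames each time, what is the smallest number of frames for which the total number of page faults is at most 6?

3

f=1: 10 faults
f=2: 7 faults
f=3: 6 faults
f=4: 6 faults
f=5: 6 faults
f=6: 6 faults
Smallest f with faults ≤ 6 is 3.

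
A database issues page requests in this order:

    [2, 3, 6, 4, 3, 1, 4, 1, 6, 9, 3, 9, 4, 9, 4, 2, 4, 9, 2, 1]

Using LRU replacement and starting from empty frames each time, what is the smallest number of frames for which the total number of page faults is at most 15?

f=1: 20 faults
f=2: 15 faults
f=3: 11 faults
f=4: 10 faults
f=5: 8 faults
f=6: 6 faults
Smallest f with faults ≤ 15 is 2.

2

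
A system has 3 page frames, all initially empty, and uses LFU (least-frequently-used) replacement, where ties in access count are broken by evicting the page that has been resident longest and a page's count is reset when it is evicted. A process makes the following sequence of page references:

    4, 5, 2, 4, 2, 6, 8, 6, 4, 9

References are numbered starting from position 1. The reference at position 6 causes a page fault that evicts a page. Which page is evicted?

5

pos 1: 4 → fault, frames (4)
pos 2: 5 → fault, frames (4 5)
pos 3: 2 → fault, frames (4 5 2)
pos 4: 4 → hit
pos 5: 2 → hit
pos 6: 6 → fault, evict 5, frames (4 2 6)
At position 6, page 5 is evicted.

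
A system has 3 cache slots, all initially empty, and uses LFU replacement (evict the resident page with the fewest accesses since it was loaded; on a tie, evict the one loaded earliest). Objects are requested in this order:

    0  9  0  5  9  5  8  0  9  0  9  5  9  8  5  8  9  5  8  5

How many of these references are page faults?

6

0 -> fault, frames (0)
9 -> fault, frames (0 9)
0 -> hit
5 -> fault, frames (0 9 5)
9 -> hit
5 -> hit
8 -> fault, evict 0, frames (9 5 8)
0 -> fault, evict 8, frames (9 5 0)
9 -> hit
0 -> hit
9 -> hit
5 -> hit
9 -> hit
8 -> fault, evict 0, frames (9 5 8)
5 -> hit
8 -> hit
9 -> hit
5 -> hit
8 -> hit
5 -> hit
Page faults: 6.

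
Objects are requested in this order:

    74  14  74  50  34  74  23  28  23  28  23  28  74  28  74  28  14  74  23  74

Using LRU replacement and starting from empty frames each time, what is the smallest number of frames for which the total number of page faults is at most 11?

2

f=1: 20 faults
f=2: 11 faults
f=3: 8 faults
f=4: 7 faults
f=5: 7 faults
f=6: 6 faults
Smallest f with faults ≤ 11 is 2.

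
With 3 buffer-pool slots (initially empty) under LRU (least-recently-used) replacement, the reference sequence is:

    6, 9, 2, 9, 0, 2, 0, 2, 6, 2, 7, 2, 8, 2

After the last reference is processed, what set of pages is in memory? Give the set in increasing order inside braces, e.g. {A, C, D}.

6: miss, frames (6)
9: miss, frames (6 9)
2: miss, frames (6 9 2)
9: hit
0: miss, evict 6, frames (2 9 0)
2: hit
0: hit
2: hit
6: miss, evict 9, frames (0 2 6)
2: hit
7: miss, evict 0, frames (6 2 7)
2: hit
8: miss, evict 6, frames (7 2 8)
2: hit

{2, 7, 8}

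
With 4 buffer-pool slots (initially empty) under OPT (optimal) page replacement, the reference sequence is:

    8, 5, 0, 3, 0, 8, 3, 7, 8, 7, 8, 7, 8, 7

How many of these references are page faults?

8 → miss, frames (8)
5 → miss, frames (8 5)
0 → miss, frames (8 5 0)
3 → miss, frames (8 5 0 3)
0 → hit
8 → hit
3 → hit
7 → miss, evict 3, frames (8 5 0 7)
8 → hit
7 → hit
8 → hit
7 → hit
8 → hit
7 → hit
Page faults: 5.

5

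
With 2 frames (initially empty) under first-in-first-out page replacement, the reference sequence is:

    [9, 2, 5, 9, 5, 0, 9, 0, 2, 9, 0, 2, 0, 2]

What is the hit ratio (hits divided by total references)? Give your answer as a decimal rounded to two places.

9 -> miss, frames {9}
2 -> miss, frames {9,2}
5 -> miss, evict 9, frames {2,5}
9 -> miss, evict 2, frames {5,9}
5 -> hit
0 -> miss, evict 5, frames {9,0}
9 -> hit
0 -> hit
2 -> miss, evict 9, frames {0,2}
9 -> miss, evict 0, frames {2,9}
0 -> miss, evict 2, frames {9,0}
2 -> miss, evict 9, frames {0,2}
0 -> hit
2 -> hit
Hits: 5 of 14 references → 5/14 = 0.3571.

0.36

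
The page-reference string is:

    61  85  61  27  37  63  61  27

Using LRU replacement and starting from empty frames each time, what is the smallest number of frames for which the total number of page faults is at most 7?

f=1: 8 faults
f=2: 7 faults
f=3: 7 faults
f=4: 5 faults
f=5: 5 faults
Smallest f with faults ≤ 7 is 2.

2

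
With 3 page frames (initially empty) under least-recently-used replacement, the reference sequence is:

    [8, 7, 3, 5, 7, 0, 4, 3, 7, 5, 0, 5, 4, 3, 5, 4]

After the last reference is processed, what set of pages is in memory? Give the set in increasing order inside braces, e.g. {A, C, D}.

8 → fault, frames (8)
7 → fault, frames (8 7)
3 → fault, frames (8 7 3)
5 → fault, evict 8, frames (7 3 5)
7 → hit
0 → fault, evict 3, frames (5 7 0)
4 → fault, evict 5, frames (7 0 4)
3 → fault, evict 7, frames (0 4 3)
7 → fault, evict 0, frames (4 3 7)
5 → fault, evict 4, frames (3 7 5)
0 → fault, evict 3, frames (7 5 0)
5 → hit
4 → fault, evict 7, frames (0 5 4)
3 → fault, evict 0, frames (5 4 3)
5 → hit
4 → hit

{3, 4, 5}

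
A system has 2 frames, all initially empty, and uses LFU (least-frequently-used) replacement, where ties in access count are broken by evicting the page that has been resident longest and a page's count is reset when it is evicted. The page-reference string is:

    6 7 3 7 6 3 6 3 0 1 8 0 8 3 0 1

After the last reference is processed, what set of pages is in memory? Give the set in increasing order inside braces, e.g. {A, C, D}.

6 → fault, frames [6]
7 → fault, frames [6, 7]
3 → fault, evict 6, frames [7, 3]
7 → hit
6 → fault, evict 3, frames [7, 6]
3 → fault, evict 6, frames [7, 3]
6 → fault, evict 3, frames [7, 6]
3 → fault, evict 6, frames [7, 3]
0 → fault, evict 3, frames [7, 0]
1 → fault, evict 0, frames [7, 1]
8 → fault, evict 1, frames [7, 8]
0 → fault, evict 8, frames [7, 0]
8 → fault, evict 0, frames [7, 8]
3 → fault, evict 8, frames [7, 3]
0 → fault, evict 3, frames [7, 0]
1 → fault, evict 0, frames [7, 1]

{1, 7}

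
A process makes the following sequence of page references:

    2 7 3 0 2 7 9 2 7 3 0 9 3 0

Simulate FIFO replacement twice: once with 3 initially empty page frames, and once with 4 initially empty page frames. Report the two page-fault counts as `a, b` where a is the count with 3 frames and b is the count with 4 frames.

9, 10

3 frames: F F F F F F F . . F F . . . → 9 faults.
4 frames: F F F F . . F F F F F F . . → 10 faults.
10 > 9: adding a frame increased faults — Belady's anomaly.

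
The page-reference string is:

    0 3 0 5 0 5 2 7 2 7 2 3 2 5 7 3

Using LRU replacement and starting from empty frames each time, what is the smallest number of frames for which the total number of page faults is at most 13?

f=1: 16 faults
f=2: 9 faults
f=3: 9 faults
f=4: 6 faults
f=5: 5 faults
Smallest f with faults ≤ 13 is 2.

2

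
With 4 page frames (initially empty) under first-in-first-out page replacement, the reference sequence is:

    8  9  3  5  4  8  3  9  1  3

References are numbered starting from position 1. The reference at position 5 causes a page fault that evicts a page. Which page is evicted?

8

pos 1: 8: miss, frames [8]
pos 2: 9: miss, frames [8, 9]
pos 3: 3: miss, frames [8, 9, 3]
pos 4: 5: miss, frames [8, 9, 3, 5]
pos 5: 4: miss, evict 8, frames [9, 3, 5, 4]
At position 5, page 8 is evicted.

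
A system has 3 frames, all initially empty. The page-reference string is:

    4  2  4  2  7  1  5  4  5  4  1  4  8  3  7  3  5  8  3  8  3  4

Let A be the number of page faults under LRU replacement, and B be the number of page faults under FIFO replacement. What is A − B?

-1

Under LRU: F F . . F F F F . . . . F F F . F F . . . F → 12 faults.
Under FIFO: F F . . F F F F . . . . F F F . F F F . . F → 13 faults.
A − B = 12 − 13 = -1.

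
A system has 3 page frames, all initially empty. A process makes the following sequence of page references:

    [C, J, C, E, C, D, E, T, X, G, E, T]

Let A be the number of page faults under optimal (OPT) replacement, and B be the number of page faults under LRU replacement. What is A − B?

-2

Under OPT: F F . F . F . F F F . . → 7 faults.
Under LRU: F F . F . F . F F F F F → 9 faults.
A − B = 7 − 9 = -2.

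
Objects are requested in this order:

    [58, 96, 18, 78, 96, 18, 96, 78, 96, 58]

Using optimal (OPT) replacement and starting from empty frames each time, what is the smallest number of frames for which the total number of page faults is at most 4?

4

f=1: 10 faults
f=2: 7 faults
f=3: 5 faults
f=4: 4 faults
Smallest f with faults ≤ 4 is 4.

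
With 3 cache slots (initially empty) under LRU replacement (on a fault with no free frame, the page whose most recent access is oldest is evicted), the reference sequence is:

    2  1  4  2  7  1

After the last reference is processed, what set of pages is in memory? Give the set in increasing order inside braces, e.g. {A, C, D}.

{1, 2, 7}

2 -> miss, frames [2]
1 -> miss, frames [2, 1]
4 -> miss, frames [2, 1, 4]
2 -> hit
7 -> miss, evict 1, frames [4, 2, 7]
1 -> miss, evict 4, frames [2, 7, 1]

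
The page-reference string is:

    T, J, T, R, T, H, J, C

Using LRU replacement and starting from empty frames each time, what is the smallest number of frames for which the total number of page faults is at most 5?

f=1: 8 faults
f=2: 6 faults
f=3: 6 faults
f=4: 5 faults
f=5: 5 faults
Smallest f with faults ≤ 5 is 4.

4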